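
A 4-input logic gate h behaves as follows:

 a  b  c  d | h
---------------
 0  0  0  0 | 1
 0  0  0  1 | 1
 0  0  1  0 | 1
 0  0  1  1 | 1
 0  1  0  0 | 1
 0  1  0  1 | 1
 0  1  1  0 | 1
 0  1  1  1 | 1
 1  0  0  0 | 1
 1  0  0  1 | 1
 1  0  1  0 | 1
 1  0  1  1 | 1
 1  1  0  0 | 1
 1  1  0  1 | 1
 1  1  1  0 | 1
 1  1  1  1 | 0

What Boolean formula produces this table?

Only row (1,1,1,1) gives 0. So h is 1 everywhere except there — the complement of the minterm a·b·c·d.

h(a, b, c, d) = (((a · b) · c) · d)'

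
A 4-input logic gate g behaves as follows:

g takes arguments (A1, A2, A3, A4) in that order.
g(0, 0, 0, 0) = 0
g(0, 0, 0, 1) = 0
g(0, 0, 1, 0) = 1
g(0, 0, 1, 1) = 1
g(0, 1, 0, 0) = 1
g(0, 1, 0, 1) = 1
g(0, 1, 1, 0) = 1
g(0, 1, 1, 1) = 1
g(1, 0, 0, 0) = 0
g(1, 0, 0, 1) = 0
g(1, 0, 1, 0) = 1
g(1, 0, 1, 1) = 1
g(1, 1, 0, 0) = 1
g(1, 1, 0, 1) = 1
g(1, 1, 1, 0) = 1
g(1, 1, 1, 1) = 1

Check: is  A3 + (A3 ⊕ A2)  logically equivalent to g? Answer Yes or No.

Test each input against both g and the formula:
  A1=0, A2=0, A3=0, A4=0: formula gives 0, g = 0 ✓
  A1=0, A2=0, A3=0, A4=1: formula gives 0, g = 0 ✓
  A1=0, A2=0, A3=1, A4=0: formula gives 1, g = 1 ✓
  A1=0, A2=0, A3=1, A4=1: formula gives 1, g = 1 ✓
  …and likewise for the remaining 12 rows.
No disagreement on any input; they are logically equivalent.

Yes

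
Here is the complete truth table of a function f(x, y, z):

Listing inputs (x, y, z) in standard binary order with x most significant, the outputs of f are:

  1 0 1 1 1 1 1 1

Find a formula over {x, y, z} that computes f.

f(x, y, z) = ~((~x & ~y) & z)

f is 0 on exactly one input, (0,0,1), whose minterm is ¬x·¬y·z. So f is the negation of that single conjunction.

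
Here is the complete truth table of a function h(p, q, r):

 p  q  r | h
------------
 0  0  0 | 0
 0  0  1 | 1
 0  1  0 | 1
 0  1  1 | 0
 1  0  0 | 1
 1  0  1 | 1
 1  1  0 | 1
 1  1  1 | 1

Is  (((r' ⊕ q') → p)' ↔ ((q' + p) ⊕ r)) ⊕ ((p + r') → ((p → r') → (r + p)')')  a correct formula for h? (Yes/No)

Test each input against both h and the formula:
  p=0, q=0, r=0: formula gives 0, h = 0 ✓
  p=0, q=0, r=1: formula gives 1, h = 1 ✓
  p=0, q=1, r=0: formula gives 0, but h = 1 ✗
Since they disagree at (0,1,0), the expression is not a correct formula for h.

No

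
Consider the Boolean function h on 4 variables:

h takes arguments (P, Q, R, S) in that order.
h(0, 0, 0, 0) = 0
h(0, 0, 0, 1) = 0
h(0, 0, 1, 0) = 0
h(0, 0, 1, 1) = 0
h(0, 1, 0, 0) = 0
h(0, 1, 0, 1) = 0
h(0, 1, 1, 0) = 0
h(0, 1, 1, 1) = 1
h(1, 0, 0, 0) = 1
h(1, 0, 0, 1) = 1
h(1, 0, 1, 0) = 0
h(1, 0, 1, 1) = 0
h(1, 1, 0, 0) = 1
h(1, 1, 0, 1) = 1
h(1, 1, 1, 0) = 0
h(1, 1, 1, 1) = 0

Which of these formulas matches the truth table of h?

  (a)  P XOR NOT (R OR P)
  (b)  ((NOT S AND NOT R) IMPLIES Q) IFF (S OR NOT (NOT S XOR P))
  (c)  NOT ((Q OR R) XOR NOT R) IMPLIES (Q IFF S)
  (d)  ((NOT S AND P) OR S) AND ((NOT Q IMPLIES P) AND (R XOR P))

d

(a): at (0,0,0,0) it gives 1, but h = 0 — eliminated.
(b): at (0,0,0,0) it gives 1, but h = 0 — eliminated.
(c): at (0,0,0,0) it gives 1, but h = 0 — eliminated.
That leaves (d). Evaluating it on every row reproduces the table of h exactly.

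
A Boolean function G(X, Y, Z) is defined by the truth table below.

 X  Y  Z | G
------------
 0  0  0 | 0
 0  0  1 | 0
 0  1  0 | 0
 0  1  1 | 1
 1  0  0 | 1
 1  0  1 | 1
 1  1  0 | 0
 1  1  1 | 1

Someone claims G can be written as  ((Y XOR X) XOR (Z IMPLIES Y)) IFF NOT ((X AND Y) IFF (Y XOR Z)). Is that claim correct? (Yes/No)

Yes

Test each input against both G and the formula:
  X=0, Y=0, Z=0: formula gives 0, G = 0 ✓
  X=0, Y=0, Z=1: formula gives 0, G = 0 ✓
  X=0, Y=1, Z=0: formula gives 0, G = 0 ✓
  X=0, Y=1, Z=1: formula gives 1, G = 1 ✓
  X=1, Y=0, Z=0: formula gives 1, G = 1 ✓
  …and likewise for the remaining 3 rows.
No disagreement on any input; they are logically equivalent.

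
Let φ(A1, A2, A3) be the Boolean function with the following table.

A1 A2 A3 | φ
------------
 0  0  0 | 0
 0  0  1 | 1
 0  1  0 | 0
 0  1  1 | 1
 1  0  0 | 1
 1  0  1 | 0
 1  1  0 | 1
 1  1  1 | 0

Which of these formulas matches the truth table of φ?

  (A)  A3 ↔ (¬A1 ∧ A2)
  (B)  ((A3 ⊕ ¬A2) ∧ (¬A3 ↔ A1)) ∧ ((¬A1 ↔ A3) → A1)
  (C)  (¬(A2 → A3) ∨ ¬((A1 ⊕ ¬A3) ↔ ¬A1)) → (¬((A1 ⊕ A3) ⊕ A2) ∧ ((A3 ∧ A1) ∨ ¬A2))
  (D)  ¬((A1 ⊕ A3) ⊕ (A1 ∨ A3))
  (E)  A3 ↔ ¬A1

(A) disagrees with φ on (0,0,0) (formula → 1, table → 0); rule it out.
(B) disagrees with φ on (0,0,1) (formula → 0, table → 1); rule it out.
(C) disagrees with φ on (0,0,0) (formula → 1, table → 0); rule it out.
(D) disagrees with φ on (0,0,0) (formula → 1, table → 0); rule it out.
(E) is the remaining candidate, and it agrees with φ on all 8 inputs.

E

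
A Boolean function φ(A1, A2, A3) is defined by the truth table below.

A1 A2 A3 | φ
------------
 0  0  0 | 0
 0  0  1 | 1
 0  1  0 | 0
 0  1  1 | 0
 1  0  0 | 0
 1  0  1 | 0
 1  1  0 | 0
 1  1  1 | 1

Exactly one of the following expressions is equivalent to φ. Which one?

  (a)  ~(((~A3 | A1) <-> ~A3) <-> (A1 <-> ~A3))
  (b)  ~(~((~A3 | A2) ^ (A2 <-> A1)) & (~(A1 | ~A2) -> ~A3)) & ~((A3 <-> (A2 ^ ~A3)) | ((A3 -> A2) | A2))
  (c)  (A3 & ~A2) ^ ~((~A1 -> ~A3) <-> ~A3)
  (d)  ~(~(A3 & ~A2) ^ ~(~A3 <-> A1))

c

(a) fails at (0,0,0): the formula yields 1, φ is 0.
(b) fails at (1,1,1): the formula yields 0, φ is 1.
(d) fails at (0,0,0): the formula yields 1, φ is 0.
That leaves (c). Evaluating it on every row reproduces the table of φ exactly.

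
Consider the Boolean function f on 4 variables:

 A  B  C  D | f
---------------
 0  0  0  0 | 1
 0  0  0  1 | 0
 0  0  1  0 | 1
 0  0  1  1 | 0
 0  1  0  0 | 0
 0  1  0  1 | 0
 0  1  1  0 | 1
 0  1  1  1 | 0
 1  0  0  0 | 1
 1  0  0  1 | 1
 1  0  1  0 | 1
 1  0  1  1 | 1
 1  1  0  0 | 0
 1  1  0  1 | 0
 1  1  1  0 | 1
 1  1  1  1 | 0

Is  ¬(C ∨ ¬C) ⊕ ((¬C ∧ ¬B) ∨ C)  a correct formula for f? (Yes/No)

No

Evaluate ¬(C ∨ ¬C) ⊕ ((¬C ∧ ¬B) ∨ C) on each row and compare to f:
  A=0, B=0, C=0, D=0: formula gives 1, f = 1 ✓
  A=0, B=0, C=0, D=1: formula gives 1, but f = 0 ✗
A single disagreement suffices: at (0,0,0,1) they differ, so the formula does not compute f.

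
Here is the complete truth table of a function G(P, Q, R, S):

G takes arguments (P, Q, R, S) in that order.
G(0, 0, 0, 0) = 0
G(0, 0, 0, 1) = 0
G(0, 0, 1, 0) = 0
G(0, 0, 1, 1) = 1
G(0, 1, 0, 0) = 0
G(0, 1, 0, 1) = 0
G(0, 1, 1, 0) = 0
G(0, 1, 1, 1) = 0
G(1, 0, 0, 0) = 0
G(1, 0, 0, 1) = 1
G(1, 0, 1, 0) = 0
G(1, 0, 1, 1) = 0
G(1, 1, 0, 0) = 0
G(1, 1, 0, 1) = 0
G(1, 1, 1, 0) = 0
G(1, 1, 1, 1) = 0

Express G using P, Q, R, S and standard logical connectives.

G=1 on 2 inputs: (0,0,1,1), (1,0,0,1). Reading each as a conjunction of literals (¬P·¬Q·R·S, P·¬Q·¬R·S) and taking the OR gives the canonical DNF.

G(P, Q, R, S) = (((not P and not Q) and R) and S) or (((P and not Q) and not R) and S)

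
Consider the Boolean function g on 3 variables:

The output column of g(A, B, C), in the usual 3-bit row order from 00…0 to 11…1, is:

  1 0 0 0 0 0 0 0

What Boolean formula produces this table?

The output is 1 only when every input is 0 — NOR of all inputs.

g(A, B, C) = not ((A or B) or C)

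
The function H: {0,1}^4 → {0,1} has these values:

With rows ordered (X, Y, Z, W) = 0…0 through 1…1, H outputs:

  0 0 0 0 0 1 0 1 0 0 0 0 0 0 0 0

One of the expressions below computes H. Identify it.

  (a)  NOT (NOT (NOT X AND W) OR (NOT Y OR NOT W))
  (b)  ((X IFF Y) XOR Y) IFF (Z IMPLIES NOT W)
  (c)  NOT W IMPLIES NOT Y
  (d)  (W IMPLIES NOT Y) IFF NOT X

(b) fails at (0,0,0,0): the formula yields 1, H is 0.
(c) fails at (0,0,0,0): the formula yields 1, H is 0.
(d) fails at (0,0,0,0): the formula yields 1, H is 0.
Only (a) survives; checking it on all 16 rows confirms it matches H.

a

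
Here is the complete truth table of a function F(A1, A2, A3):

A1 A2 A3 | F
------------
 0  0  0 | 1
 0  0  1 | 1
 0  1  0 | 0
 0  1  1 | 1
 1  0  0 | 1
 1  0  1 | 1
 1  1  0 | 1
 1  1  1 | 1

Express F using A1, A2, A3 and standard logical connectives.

F(A1, A2, A3) = not ((not A1 and A2) and not A3)

Only row (0,1,0) gives 0. So F is 1 everywhere except there — the complement of the minterm ¬A1·A2·¬A3.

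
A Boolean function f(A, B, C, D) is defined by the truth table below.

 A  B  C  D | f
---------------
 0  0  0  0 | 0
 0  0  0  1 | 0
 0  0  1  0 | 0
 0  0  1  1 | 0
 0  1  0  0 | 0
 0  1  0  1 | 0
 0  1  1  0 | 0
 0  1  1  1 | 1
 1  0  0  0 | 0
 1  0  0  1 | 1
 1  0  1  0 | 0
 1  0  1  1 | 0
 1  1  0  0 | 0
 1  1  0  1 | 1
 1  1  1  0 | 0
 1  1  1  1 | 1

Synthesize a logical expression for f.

f(A, B, C, D) = (((((¬A ∧ B) ∧ C) ∧ D) ∨ (((A ∧ ¬B) ∧ ¬C) ∧ D)) ∨ (((A ∧ B) ∧ ¬C) ∧ D)) ∨ (((A ∧ B) ∧ C) ∧ D)

Collect the rows where f=1 — (0,1,1,1), (1,0,0,1), (1,1,0,1), (1,1,1,1) — and write one minterm per row: ¬A·B·C·D, A·¬B·¬C·D, A·B·¬C·D, A·B·C·D. Their union (logical OR) reproduces the table exactly.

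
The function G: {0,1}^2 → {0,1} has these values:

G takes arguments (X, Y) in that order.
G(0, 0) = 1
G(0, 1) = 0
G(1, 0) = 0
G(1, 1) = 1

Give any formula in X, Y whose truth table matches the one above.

G(X, Y) = (¬X ∧ ¬Y) ∨ (X ∧ Y)

Collect the rows where G=1 — (0,0), (1,1) — and write one minterm per row: ¬X·¬Y, X·Y. Their union (logical OR) reproduces the table exactly.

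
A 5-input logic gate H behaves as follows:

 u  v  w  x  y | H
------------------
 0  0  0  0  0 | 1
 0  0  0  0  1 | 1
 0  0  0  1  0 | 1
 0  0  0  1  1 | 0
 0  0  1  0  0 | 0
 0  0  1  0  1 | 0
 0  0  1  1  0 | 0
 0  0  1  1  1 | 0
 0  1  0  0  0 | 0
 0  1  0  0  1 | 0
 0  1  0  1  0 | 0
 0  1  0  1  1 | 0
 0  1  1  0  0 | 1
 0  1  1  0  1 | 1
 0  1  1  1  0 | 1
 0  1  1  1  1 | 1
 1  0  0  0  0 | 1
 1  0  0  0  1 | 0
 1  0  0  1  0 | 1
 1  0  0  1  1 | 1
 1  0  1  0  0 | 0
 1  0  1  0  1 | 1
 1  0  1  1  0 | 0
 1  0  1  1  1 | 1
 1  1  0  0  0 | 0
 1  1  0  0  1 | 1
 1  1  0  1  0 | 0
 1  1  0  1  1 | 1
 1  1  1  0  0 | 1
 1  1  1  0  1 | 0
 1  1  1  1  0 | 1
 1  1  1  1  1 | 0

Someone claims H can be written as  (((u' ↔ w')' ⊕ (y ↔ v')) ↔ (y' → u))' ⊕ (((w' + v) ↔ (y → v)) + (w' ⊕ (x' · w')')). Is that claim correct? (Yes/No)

Check the formula against H row by row:
  u=0, v=0, w=0, x=0, y=0: formula gives 1, H = 1 ✓
  u=0, v=0, w=0, x=0, y=1: formula gives 1, H = 1 ✓
  u=0, v=0, w=0, x=1, y=0: formula gives 1, H = 1 ✓
  u=0, v=0, w=0, x=1, y=1: formula gives 0, H = 0 ✓
  …and likewise for the remaining 28 rows.
Every row agrees, so the formula is equivalent.

Yes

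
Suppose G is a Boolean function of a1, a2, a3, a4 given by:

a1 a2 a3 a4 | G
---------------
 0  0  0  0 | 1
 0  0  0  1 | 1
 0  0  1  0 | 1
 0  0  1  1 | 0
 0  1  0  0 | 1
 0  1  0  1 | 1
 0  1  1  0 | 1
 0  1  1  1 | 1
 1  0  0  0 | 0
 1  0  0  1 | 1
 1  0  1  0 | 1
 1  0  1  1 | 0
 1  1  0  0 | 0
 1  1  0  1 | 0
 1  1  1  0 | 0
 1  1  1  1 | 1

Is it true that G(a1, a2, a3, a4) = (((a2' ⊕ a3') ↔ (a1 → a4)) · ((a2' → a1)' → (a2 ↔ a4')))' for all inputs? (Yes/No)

No

Check the formula against G row by row:
  a1=0, a2=0, a3=0, a4=0: formula gives 1, G = 1 ✓
  a1=0, a2=0, a3=0, a4=1: formula gives 1, G = 1 ✓
  a1=0, a2=0, a3=1, a4=0: formula gives 1, G = 1 ✓
  a1=0, a2=0, a3=1, a4=1: formula gives 0, G = 0 ✓
  a1=0, a2=1, a3=0, a4=0: formula gives 0, but G = 1 ✗
A single disagreement suffices: at (0,1,0,0) they differ, so the formula does not compute G.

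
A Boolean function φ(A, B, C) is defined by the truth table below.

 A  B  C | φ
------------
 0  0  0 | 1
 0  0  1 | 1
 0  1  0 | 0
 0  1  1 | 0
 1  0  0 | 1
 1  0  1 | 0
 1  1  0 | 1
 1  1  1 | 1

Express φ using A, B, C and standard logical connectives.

φ(A, B, C) = ~((((~A & B) & ~C) | ((~A & B) & C)) | ((A & ~B) & C))

There are just 3 zero rows: (0,1,0), (0,1,1), (1,0,1). Their minterms are ¬A·B·¬C, ¬A·B·C, A·¬B·C; the OR of those covers precisely the 0-outputs, and negating it yields φ.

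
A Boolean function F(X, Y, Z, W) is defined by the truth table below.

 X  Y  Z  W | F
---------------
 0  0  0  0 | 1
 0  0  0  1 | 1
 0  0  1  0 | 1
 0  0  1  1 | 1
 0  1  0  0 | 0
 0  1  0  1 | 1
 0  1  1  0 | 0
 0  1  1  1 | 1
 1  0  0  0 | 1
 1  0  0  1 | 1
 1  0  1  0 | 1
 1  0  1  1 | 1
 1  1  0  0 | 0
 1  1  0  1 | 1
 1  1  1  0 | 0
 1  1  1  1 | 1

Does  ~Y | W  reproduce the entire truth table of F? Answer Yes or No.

Check the formula against F row by row:
  X=0, Y=0, Z=0, W=0: formula gives 1, F = 1 ✓
  X=0, Y=0, Z=0, W=1: formula gives 1, F = 1 ✓
  X=0, Y=0, Z=1, W=0: formula gives 1, F = 1 ✓
  X=0, Y=0, Z=1, W=1: formula gives 1, F = 1 ✓
  …and likewise for the remaining 12 rows.
All 16 rows match — the expression computes F exactly.

Yes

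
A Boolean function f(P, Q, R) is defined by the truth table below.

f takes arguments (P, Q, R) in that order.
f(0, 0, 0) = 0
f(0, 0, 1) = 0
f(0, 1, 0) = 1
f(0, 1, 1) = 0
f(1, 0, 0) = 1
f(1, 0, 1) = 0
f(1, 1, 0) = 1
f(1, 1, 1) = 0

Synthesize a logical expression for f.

f(P, Q, R) = (((P' · Q) · R') + ((P · Q') · R')) + ((P · Q) · R')

Collect the rows where f=1 — (0,1,0), (1,0,0), (1,1,0) — and write one minterm per row: ¬P·Q·¬R, P·¬Q·¬R, P·Q·¬R. Their union (logical OR) reproduces the table exactly.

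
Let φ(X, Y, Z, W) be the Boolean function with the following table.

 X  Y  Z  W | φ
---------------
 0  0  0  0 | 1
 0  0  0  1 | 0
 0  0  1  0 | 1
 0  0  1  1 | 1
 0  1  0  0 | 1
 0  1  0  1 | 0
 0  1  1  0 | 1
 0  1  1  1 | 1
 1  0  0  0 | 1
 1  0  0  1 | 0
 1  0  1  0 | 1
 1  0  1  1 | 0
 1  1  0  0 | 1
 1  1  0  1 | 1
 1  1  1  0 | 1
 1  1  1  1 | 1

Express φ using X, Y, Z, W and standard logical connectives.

φ is 0 on only 4 rows — (0,0,0,1), (0,1,0,1), (1,0,0,1), (1,0,1,1). Writing each as a minterm (¬X·¬Y·¬Z·W, ¬X·Y·¬Z·W, X·¬Y·¬Z·W, X·¬Y·Z·W) and OR-ing them characterizes exactly where φ=0, so φ is the negation of that disjunction.

φ(X, Y, Z, W) = not ((((((not X and not Y) and not Z) and W) or (((not X and Y) and not Z) and W)) or (((X and not Y) and not Z) and W)) or (((X and not Y) and Z) and W))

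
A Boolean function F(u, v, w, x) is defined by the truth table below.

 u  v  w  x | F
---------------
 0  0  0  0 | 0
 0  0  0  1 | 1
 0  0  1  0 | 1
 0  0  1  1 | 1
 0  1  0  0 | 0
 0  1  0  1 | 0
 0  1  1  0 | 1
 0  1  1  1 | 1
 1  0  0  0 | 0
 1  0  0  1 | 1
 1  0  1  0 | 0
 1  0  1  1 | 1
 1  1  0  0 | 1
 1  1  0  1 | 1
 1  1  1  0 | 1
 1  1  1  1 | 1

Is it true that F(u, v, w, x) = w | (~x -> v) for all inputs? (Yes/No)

No

Test each input against both F and the formula:
  u=0, v=0, w=0, x=0: formula gives 0, F = 0 ✓
  u=0, v=0, w=0, x=1: formula gives 1, F = 1 ✓
  u=0, v=0, w=1, x=0: formula gives 1, F = 1 ✓
  u=0, v=0, w=1, x=1: formula gives 1, F = 1 ✓
  u=0, v=1, w=0, x=0: formula gives 1, but F = 0 ✗
Since they disagree at (0,1,0,0), the expression is not a correct formula for F.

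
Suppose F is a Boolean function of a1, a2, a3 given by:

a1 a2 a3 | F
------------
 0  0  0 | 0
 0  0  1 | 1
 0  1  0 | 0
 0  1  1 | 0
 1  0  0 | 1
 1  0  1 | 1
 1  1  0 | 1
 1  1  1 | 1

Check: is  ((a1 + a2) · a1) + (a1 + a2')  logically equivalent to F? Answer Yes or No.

No

Evaluate ((a1 + a2) · a1) + (a1 + a2') on each row and compare to F:
  a1=0, a2=0, a3=0: formula gives 1, but F = 0 ✗
Row (0,0,0) is a counterexample, so the formula is not equivalent to F.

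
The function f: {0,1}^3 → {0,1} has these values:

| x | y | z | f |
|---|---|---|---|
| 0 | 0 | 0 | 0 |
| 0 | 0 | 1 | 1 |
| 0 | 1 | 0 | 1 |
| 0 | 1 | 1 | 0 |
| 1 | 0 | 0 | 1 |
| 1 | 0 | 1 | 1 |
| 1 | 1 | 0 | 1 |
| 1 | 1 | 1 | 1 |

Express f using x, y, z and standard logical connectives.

f is 0 on only 2 rows — (0,0,0), (0,1,1). Writing each as a minterm (¬x·¬y·¬z, ¬x·y·z) and OR-ing them characterizes exactly where f=0, so f is the negation of that disjunction.

f(x, y, z) = not (((not x and not y) and not z) or ((not x and y) and z))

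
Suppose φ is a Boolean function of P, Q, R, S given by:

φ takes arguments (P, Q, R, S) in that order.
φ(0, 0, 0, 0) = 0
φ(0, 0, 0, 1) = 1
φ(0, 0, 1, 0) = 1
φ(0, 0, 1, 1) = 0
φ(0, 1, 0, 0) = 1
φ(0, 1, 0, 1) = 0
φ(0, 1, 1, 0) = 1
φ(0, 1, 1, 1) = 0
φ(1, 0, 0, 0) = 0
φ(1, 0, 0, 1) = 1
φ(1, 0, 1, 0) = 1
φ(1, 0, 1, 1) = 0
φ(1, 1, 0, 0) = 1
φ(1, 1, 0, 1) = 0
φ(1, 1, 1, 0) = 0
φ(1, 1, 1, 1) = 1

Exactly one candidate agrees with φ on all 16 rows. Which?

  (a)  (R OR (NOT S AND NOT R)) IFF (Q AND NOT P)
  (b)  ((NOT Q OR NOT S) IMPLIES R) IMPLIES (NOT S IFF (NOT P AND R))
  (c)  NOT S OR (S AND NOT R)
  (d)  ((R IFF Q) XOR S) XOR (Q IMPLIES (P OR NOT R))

(a) disagrees with φ on (0,0,1,0) (formula → 0, table → 1); rule it out.
(b) disagrees with φ on (0,0,0,0) (formula → 1, table → 0); rule it out.
(c) disagrees with φ on (0,0,0,0) (formula → 1, table → 0); rule it out.
Only (d) survives; checking it on all 16 rows confirms it matches φ.

d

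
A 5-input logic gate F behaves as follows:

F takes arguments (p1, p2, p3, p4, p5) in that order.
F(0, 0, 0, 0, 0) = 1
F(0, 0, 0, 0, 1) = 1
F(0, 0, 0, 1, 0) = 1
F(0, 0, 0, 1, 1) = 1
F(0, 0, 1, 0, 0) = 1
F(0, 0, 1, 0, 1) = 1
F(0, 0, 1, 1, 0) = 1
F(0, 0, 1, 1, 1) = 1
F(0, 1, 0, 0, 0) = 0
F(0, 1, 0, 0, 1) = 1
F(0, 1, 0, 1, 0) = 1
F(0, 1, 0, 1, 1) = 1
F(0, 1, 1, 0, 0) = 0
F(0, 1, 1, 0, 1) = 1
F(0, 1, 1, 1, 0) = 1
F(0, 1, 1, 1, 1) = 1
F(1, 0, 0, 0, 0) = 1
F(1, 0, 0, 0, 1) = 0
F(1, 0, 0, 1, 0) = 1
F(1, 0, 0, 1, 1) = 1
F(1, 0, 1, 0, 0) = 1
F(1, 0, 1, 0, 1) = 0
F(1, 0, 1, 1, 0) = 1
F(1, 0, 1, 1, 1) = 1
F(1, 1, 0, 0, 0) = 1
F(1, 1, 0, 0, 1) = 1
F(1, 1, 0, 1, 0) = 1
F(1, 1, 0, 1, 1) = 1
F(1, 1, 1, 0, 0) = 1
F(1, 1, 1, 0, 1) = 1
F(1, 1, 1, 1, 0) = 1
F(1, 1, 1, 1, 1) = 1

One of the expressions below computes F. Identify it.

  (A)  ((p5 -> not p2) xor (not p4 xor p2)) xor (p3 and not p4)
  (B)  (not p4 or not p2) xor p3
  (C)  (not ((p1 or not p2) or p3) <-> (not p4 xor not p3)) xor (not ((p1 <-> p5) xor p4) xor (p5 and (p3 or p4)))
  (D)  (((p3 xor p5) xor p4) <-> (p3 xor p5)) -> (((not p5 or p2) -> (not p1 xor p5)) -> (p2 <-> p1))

(A): at (0,0,0,0,0) it gives 0, but F = 1 — eliminated.
(B): at (0,0,1,0,0) it gives 0, but F = 1 — eliminated.
(C): at (0,0,0,0,1) it gives 0, but F = 1 — eliminated.
That leaves (D). Evaluating it on every row reproduces the table of F exactly.

D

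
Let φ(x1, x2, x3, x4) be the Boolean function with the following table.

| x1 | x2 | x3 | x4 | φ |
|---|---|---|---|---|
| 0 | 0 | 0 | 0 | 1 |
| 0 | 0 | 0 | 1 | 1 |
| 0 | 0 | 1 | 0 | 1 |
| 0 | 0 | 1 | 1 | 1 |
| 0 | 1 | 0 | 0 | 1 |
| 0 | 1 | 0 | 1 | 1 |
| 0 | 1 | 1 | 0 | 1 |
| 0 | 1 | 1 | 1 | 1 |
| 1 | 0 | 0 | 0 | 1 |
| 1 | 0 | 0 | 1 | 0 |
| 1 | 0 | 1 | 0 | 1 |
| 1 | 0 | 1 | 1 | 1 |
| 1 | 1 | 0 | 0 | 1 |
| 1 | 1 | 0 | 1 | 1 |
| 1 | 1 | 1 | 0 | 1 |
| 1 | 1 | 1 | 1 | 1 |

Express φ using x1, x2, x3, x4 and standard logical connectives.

φ(x1, x2, x3, x4) = NOT (((x1 AND NOT x2) AND NOT x3) AND x4)

φ is 0 on exactly one input, (1,0,0,1), whose minterm is x1·¬x2·¬x3·x4. So φ is the negation of that single conjunction.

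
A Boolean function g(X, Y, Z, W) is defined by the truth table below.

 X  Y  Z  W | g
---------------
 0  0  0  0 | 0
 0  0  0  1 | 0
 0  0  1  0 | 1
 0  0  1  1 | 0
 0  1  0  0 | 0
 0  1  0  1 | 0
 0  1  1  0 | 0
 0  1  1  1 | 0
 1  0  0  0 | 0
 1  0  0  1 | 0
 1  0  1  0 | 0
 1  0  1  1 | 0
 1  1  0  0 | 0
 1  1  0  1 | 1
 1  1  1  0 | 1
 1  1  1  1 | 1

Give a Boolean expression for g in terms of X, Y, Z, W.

g(X, Y, Z, W) = (((((¬X ∧ ¬Y) ∧ Z) ∧ ¬W) ∨ (((X ∧ Y) ∧ ¬Z) ∧ W)) ∨ (((X ∧ Y) ∧ Z) ∧ ¬W)) ∨ (((X ∧ Y) ∧ Z) ∧ W)

g=1 on 4 inputs: (0,0,1,0), (1,1,0,1), (1,1,1,0), (1,1,1,1). Reading each as a conjunction of literals (¬X·¬Y·Z·¬W, X·Y·¬Z·W, X·Y·Z·¬W, X·Y·Z·W) and taking the OR gives the canonical DNF.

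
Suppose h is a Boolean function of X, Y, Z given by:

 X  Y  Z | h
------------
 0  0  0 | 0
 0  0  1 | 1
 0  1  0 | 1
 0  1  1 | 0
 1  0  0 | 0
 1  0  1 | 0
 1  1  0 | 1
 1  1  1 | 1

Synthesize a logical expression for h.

Collect the rows where h=1 — (0,0,1), (0,1,0), (1,1,0), (1,1,1) — and write one minterm per row: ¬X·¬Y·Z, ¬X·Y·¬Z, X·Y·¬Z, X·Y·Z. Their union (logical OR) reproduces the table exactly.

h(X, Y, Z) = ((((not X and not Y) and Z) or ((not X and Y) and not Z)) or ((X and Y) and not Z)) or ((X and Y) and Z)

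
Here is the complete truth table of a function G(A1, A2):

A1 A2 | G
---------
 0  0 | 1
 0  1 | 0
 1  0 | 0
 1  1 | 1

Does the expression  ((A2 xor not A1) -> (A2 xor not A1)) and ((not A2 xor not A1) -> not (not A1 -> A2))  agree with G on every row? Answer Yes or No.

Yes

Evaluate ((A2 xor not A1) -> (A2 xor not A1)) and ((not A2 xor not A1) -> not (not A1 -> A2)) on each row and compare to G:
  A1=0, A2=0: formula gives 1, G = 1 ✓
  A1=0, A2=1: formula gives 0, G = 0 ✓
  A1=1, A2=0: formula gives 0, G = 0 ✓
  A1=1, A2=1: formula gives 1, G = 1 ✓
All 4 rows match — the expression computes G exactly.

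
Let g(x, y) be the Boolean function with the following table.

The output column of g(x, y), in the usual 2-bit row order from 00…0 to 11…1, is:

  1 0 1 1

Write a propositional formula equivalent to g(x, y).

g(x, y) = y IMPLIES x

This is y → x (false only at 0,1).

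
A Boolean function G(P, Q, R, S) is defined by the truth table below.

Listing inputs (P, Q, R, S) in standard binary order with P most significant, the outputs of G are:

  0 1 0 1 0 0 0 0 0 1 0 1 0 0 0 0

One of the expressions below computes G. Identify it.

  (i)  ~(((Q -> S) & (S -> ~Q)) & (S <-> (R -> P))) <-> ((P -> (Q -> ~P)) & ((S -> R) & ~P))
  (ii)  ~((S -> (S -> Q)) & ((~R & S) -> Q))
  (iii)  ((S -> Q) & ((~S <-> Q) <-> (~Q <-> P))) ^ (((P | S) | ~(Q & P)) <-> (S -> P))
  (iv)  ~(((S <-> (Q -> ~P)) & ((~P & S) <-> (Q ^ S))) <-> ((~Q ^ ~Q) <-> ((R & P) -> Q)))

ii

(i): at (0,0,0,0) it gives 1, but G = 0 — eliminated.
(iii): at (0,0,0,1) it gives 0, but G = 1 — eliminated.
(iv): at (1,0,0,1) it gives 0, but G = 1 — eliminated.
Only (ii) survives; checking it on all 16 rows confirms it matches G.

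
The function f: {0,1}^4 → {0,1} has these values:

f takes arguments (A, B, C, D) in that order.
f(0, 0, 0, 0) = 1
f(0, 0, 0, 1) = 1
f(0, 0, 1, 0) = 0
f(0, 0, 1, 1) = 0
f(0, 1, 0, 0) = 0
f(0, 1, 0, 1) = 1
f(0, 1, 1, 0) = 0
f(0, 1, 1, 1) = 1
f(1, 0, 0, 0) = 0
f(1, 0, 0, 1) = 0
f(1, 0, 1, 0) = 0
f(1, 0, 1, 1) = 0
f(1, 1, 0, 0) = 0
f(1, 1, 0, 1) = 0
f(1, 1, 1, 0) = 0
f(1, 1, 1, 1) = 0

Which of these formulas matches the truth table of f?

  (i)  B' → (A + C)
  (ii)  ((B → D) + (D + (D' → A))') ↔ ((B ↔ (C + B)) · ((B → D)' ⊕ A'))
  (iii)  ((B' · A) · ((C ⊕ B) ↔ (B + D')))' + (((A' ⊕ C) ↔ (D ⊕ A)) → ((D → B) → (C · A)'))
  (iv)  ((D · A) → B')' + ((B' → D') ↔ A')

ii

(i) disagrees with f on (0,0,0,0) (formula → 0, table → 1); rule it out.
(iii) disagrees with f on (0,0,1,0) (formula → 1, table → 0); rule it out.
(iv) disagrees with f on (0,0,0,1) (formula → 0, table → 1); rule it out.
Only (ii) survives; checking it on all 16 rows confirms it matches f.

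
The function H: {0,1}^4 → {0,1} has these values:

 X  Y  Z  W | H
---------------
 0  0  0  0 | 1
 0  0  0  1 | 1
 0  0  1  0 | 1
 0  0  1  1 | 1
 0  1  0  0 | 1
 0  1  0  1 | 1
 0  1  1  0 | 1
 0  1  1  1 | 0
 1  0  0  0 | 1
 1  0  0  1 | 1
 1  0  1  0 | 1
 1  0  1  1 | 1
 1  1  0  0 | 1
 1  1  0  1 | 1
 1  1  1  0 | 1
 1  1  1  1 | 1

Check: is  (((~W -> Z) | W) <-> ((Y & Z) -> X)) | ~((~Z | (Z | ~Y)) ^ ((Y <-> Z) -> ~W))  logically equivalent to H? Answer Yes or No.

Test each input against both H and the formula:
  X=0, Y=0, Z=0, W=0: formula gives 1, H = 1 ✓
  X=0, Y=0, Z=0, W=1: formula gives 1, H = 1 ✓
  X=0, Y=0, Z=1, W=0: formula gives 1, H = 1 ✓
  X=0, Y=0, Z=1, W=1: formula gives 1, H = 1 ✓
  … (the remaining 12 rows also agree.)
All 16 rows match — the expression computes H exactly.

Yes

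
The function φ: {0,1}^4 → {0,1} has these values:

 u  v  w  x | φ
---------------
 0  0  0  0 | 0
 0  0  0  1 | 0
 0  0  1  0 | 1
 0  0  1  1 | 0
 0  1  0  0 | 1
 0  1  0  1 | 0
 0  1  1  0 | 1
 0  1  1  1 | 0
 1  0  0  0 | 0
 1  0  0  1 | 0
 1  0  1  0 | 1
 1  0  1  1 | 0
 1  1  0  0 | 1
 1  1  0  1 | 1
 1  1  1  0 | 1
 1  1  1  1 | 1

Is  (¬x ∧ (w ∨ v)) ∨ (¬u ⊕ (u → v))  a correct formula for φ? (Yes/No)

Test each input against both φ and the formula:
  u=0, v=0, w=0, x=0: formula gives 0, φ = 0 ✓
  u=0, v=0, w=0, x=1: formula gives 0, φ = 0 ✓
  u=0, v=0, w=1, x=0: formula gives 1, φ = 1 ✓
  u=0, v=0, w=1, x=1: formula gives 0, φ = 0 ✓
  …and likewise for the remaining 12 rows.
All 16 rows match — the expression computes φ exactly.

Yes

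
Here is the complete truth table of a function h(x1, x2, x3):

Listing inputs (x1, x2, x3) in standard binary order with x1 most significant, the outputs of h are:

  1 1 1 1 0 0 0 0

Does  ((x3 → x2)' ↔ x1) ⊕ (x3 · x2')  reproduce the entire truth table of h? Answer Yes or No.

Yes

Test each input against both h and the formula:
  x1=0, x2=0, x3=0: formula gives 1, h = 1 ✓
  x1=0, x2=0, x3=1: formula gives 1, h = 1 ✓
  x1=0, x2=1, x3=0: formula gives 1, h = 1 ✓
  x1=0, x2=1, x3=1: formula gives 1, h = 1 ✓
  x1=1, x2=0, x3=0: formula gives 0, h = 0 ✓
  …and likewise for the remaining 3 rows.
All 8 rows match — the expression computes h exactly.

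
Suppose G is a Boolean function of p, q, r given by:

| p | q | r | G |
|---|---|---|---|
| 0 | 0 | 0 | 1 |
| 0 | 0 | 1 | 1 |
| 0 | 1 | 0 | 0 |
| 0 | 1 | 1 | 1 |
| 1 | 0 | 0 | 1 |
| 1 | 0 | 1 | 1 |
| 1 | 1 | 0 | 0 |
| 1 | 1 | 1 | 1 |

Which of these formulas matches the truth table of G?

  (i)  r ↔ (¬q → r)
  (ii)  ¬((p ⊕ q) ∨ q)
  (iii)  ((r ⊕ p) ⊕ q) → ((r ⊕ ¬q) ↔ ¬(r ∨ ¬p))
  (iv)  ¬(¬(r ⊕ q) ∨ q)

i

(ii) disagrees with G on (0,1,1) (formula → 0, table → 1); rule it out.
(iii) disagrees with G on (0,1,0) (formula → 1, table → 0); rule it out.
(iv) disagrees with G on (0,0,0) (formula → 0, table → 1); rule it out.
Only (i) survives; checking it on all 8 rows confirms it matches G.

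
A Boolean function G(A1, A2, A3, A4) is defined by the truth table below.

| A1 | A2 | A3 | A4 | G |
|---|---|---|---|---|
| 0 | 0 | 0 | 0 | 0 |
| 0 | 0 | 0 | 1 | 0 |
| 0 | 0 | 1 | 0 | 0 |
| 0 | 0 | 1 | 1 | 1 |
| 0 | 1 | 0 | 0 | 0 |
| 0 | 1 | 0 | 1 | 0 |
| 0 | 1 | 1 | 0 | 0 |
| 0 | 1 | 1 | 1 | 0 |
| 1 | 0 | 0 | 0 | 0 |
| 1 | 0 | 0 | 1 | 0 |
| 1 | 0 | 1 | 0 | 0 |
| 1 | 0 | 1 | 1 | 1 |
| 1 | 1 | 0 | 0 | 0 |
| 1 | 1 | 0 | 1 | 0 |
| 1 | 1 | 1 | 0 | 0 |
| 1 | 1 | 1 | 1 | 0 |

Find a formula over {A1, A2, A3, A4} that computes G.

G(A1, A2, A3, A4) = (((~A1 & ~A2) & A3) & A4) | (((A1 & ~A2) & A3) & A4)

Collect the rows where G=1 — (0,0,1,1), (1,0,1,1) — and write one minterm per row: ¬A1·¬A2·A3·A4, A1·¬A2·A3·A4. Their union (logical OR) reproduces the table exactly.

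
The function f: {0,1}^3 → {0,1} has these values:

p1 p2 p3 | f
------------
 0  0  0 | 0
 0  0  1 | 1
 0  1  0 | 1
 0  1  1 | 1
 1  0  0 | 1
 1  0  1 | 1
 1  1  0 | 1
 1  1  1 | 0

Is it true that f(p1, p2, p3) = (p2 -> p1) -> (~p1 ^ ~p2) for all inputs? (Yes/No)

Check the formula against f row by row:
  p1=0, p2=0, p3=0: formula gives 0, f = 0 ✓
  p1=0, p2=0, p3=1: formula gives 0, but f = 1 ✗
A single disagreement suffices: at (0,0,1) they differ, so the formula does not compute f.

No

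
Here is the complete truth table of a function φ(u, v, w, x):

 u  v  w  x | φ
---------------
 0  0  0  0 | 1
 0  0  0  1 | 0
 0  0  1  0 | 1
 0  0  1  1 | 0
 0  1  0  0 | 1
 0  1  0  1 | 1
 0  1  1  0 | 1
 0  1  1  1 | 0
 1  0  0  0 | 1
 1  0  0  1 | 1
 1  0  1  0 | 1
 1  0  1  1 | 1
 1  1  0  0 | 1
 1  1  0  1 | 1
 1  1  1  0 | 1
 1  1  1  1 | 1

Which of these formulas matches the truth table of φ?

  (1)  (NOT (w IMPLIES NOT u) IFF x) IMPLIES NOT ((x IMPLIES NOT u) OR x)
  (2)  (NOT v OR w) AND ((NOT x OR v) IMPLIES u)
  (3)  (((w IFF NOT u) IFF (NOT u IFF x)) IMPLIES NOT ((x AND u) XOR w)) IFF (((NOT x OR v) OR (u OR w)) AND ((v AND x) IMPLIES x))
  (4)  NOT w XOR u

(1) disagrees with φ on (0,0,0,0) (formula → 0, table → 1); rule it out.
(2) disagrees with φ on (0,0,0,0) (formula → 0, table → 1); rule it out.
(4) disagrees with φ on (0,0,0,1) (formula → 1, table → 0); rule it out.
(3) is the remaining candidate, and it agrees with φ on all 16 inputs.

3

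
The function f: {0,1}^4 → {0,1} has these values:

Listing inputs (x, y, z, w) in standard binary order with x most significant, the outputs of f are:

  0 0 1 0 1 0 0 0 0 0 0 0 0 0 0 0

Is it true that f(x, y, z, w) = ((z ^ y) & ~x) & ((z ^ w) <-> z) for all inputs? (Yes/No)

Yes

Evaluate ((z ^ y) & ~x) & ((z ^ w) <-> z) on each row and compare to f:
  x=0, y=0, z=0, w=0: formula gives 0, f = 0 ✓
  x=0, y=0, z=0, w=1: formula gives 0, f = 0 ✓
  x=0, y=0, z=1, w=0: formula gives 1, f = 1 ✓
  x=0, y=0, z=1, w=1: formula gives 0, f = 0 ✓
  … (the remaining 12 rows also agree.)
No disagreement on any input; they are logically equivalent.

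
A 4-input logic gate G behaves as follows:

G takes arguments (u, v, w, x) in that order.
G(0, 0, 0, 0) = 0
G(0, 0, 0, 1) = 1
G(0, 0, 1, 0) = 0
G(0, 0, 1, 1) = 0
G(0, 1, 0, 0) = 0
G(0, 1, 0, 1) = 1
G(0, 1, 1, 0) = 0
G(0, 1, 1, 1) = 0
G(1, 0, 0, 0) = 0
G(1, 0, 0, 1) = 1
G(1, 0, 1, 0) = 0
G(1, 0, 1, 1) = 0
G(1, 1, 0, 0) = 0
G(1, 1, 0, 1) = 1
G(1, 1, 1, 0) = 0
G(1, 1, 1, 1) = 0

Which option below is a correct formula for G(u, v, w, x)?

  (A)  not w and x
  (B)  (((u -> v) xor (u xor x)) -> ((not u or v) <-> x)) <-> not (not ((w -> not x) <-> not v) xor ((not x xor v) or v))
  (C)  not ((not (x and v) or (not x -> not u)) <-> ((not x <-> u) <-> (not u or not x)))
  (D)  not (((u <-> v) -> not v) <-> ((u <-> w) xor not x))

(B): at (0,0,0,0) it gives 1, but G = 0 — eliminated.
(C): at (0,0,0,0) it gives 1, but G = 0 — eliminated.
(D): at (0,0,0,0) it gives 1, but G = 0 — eliminated.
(A) is the remaining candidate, and it agrees with G on all 16 inputs.

A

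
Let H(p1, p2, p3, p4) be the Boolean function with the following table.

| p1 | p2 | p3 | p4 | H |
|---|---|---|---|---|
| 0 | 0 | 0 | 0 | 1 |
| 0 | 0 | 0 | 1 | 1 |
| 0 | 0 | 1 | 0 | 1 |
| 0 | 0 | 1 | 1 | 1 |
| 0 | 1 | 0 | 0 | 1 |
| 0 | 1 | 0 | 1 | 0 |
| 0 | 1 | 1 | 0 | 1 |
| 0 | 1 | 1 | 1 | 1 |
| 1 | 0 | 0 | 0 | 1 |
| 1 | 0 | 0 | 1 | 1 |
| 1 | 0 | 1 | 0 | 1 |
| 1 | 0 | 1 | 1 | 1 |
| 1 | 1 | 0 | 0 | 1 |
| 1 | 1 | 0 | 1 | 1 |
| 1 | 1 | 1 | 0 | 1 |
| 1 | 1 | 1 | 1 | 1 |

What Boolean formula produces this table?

Only row (0,1,0,1) gives 0. So H is 1 everywhere except there — the complement of the minterm ¬p1·p2·¬p3·p4.

H(p1, p2, p3, p4) = not (((not p1 and p2) and not p3) and p4)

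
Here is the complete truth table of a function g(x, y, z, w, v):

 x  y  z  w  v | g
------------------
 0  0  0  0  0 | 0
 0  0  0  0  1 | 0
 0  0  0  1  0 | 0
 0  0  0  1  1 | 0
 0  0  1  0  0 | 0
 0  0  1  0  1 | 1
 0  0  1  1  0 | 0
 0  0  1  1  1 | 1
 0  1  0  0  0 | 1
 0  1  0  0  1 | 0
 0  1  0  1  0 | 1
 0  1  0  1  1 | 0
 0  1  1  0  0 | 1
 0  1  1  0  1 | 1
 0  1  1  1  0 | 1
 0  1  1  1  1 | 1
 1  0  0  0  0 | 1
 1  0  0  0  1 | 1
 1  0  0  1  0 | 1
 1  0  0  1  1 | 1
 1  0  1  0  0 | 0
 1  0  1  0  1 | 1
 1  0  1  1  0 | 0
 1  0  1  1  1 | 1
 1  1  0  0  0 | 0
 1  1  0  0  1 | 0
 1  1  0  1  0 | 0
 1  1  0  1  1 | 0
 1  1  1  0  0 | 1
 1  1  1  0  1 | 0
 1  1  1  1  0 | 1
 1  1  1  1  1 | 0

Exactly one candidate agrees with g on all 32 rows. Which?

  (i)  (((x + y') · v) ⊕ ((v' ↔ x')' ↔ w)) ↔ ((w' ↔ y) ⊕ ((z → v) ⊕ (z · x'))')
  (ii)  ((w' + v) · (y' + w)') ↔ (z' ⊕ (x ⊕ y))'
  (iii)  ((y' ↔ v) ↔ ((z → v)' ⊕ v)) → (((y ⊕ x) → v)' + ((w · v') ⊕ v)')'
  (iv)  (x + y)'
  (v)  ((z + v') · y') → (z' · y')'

i

(ii) fails at (0,0,0,0,0): the formula yields 1, g is 0.
(iii) fails at (0,0,0,0,1): the formula yields 1, g is 0.
(iv) fails at (0,0,0,0,0): the formula yields 1, g is 0.
(v) fails at (0,0,0,0,1): the formula yields 1, g is 0.
Only (i) survives; checking it on all 32 rows confirms it matches g.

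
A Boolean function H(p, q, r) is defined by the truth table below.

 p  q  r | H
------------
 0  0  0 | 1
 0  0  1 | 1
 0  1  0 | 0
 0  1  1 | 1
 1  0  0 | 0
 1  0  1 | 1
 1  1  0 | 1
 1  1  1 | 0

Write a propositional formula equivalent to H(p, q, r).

H(p, q, r) = ¬((((¬p ∧ q) ∧ ¬r) ∨ ((p ∧ ¬q) ∧ ¬r)) ∨ ((p ∧ q) ∧ r))

There are just 3 zero rows: (0,1,0), (1,0,0), (1,1,1). Their minterms are ¬p·q·¬r, p·¬q·¬r, p·q·r; the OR of those covers precisely the 0-outputs, and negating it yields H.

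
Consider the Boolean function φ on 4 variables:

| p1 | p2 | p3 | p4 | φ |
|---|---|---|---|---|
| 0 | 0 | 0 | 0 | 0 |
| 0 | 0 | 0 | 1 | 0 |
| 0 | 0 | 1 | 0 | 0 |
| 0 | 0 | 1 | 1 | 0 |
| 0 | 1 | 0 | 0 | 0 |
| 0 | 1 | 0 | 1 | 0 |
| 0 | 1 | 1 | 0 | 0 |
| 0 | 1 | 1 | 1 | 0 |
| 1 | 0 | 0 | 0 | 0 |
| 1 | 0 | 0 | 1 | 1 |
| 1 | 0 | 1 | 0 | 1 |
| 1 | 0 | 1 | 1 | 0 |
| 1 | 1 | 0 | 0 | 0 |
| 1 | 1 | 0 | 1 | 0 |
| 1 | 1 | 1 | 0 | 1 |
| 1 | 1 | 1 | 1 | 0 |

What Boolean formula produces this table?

φ=1 on 3 inputs: (1,0,0,1), (1,0,1,0), (1,1,1,0). Reading each as a conjunction of literals (p1·¬p2·¬p3·p4, p1·¬p2·p3·¬p4, p1·p2·p3·¬p4) and taking the OR gives the canonical DNF.

φ(p1, p2, p3, p4) = ((((p1 AND NOT p2) AND NOT p3) AND p4) OR (((p1 AND NOT p2) AND p3) AND NOT p4)) OR (((p1 AND p2) AND p3) AND NOT p4)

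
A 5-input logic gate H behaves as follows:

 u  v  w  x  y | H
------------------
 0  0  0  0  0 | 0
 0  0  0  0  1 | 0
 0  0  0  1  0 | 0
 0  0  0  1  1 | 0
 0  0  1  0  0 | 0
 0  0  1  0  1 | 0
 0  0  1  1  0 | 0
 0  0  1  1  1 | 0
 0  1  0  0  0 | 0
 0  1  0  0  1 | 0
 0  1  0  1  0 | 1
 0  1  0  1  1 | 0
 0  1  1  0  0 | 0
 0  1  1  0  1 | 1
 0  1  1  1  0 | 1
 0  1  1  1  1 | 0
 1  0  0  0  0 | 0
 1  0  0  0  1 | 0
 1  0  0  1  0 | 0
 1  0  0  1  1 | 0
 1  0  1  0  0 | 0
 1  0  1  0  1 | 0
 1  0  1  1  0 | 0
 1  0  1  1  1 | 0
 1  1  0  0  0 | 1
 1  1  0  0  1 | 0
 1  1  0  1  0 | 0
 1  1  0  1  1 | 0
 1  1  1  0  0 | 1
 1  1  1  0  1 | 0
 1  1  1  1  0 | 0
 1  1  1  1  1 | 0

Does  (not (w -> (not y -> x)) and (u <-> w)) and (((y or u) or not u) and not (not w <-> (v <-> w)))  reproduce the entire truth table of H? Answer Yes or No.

No

Check the formula against H row by row:
  u=0, v=0, w=0, x=0, y=0: formula gives 0, H = 0 ✓
  u=0, v=0, w=0, x=0, y=1: formula gives 0, H = 0 ✓
  u=0, v=0, w=0, x=1, y=0: formula gives 0, H = 0 ✓
  u=0, v=0, w=0, x=1, y=1: formula gives 0, H = 0 ✓
  …
  u=0, v=1, w=0, x=1, y=0: formula gives 0, but H = 1 ✗
Since they disagree at (0,1,0,1,0), the expression is not a correct formula for H.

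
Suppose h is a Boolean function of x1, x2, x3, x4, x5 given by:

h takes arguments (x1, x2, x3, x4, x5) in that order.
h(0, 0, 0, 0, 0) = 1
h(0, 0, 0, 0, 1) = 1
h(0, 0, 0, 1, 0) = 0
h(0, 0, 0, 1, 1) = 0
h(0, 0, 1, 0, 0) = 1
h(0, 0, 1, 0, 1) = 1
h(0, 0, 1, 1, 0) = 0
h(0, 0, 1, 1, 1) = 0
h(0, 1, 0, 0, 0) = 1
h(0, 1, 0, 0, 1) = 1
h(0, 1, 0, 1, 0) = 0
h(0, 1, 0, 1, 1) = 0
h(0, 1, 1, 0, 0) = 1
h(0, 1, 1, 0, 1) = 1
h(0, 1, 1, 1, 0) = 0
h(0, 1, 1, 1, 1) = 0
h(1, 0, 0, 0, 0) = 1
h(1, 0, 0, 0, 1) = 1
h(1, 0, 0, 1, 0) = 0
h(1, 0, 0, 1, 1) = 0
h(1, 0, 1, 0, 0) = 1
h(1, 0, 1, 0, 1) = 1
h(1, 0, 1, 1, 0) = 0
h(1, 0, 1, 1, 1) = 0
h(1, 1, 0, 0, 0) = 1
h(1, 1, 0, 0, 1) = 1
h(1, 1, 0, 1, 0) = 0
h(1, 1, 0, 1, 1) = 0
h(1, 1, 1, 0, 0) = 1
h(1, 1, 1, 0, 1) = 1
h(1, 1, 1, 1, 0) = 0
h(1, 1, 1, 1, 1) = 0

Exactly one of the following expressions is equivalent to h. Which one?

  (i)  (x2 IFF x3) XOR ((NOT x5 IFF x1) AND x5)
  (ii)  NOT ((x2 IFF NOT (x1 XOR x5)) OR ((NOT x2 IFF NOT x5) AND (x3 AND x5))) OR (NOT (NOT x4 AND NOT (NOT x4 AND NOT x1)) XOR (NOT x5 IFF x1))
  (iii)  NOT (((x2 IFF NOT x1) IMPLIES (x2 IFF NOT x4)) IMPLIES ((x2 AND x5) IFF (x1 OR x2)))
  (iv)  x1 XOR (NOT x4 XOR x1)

iv

(i): at (0,0,0,0,1) it gives 0, but h = 1 — eliminated.
(ii): at (0,0,0,0,1) it gives 0, but h = 1 — eliminated.
(iii): at (0,0,0,0,0) it gives 0, but h = 1 — eliminated.
(iv) is the remaining candidate, and it agrees with h on all 32 inputs.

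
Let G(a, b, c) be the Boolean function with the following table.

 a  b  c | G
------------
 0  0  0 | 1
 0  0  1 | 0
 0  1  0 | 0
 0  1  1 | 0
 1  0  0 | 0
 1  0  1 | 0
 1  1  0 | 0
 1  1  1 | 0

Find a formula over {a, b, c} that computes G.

G(a, b, c) = ¬((a ∨ b) ∨ c)

The output is 1 only when every input is 0 — NOR of all inputs.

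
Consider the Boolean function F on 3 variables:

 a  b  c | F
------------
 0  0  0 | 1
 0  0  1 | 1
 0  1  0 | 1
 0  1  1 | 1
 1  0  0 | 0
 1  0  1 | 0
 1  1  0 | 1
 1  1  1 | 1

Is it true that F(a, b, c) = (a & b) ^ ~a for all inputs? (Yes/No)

Check the formula against F row by row:
  a=0, b=0, c=0: formula gives 1, F = 1 ✓
  a=0, b=0, c=1: formula gives 1, F = 1 ✓
  a=0, b=1, c=0: formula gives 1, F = 1 ✓
  a=0, b=1, c=1: formula gives 1, F = 1 ✓
  a=1, b=0, c=0: formula gives 0, F = 0 ✓
  …and likewise for the remaining 3 rows.
No disagreement on any input; they are logically equivalent.

Yes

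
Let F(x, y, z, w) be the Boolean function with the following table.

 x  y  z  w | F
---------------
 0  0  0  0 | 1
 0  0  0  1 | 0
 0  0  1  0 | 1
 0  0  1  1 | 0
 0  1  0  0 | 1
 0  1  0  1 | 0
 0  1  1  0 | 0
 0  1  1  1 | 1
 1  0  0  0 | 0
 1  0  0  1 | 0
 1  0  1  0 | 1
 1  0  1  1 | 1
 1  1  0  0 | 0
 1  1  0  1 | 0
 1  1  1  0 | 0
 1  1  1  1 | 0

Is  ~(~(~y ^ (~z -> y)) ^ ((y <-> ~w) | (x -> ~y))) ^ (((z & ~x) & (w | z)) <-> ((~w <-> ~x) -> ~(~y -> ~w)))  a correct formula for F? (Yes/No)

Check the formula against F row by row:
  x=0, y=0, z=0, w=0: formula gives 1, F = 1 ✓
  x=0, y=0, z=0, w=1: formula gives 0, F = 0 ✓
  x=0, y=0, z=1, w=0: formula gives 1, F = 1 ✓
  x=0, y=0, z=1, w=1: formula gives 0, F = 0 ✓
  … (the remaining 12 rows also agree.)
No disagreement on any input; they are logically equivalent.

Yes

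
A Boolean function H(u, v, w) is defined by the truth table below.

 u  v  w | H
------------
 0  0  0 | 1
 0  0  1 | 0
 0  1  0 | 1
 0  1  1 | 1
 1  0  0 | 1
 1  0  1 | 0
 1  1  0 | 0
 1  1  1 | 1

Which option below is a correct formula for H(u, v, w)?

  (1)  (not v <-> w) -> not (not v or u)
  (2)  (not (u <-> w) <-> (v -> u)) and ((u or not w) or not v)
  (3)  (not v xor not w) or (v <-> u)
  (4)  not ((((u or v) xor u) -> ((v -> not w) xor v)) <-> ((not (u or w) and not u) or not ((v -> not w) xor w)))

1

(2) disagrees with H on (0,0,0) (formula → 0, table → 1); rule it out.
(3) disagrees with H on (0,0,1) (formula → 1, table → 0); rule it out.
(4) disagrees with H on (0,0,0) (formula → 0, table → 1); rule it out.
That leaves (1). Evaluating it on every row reproduces the table of H exactly.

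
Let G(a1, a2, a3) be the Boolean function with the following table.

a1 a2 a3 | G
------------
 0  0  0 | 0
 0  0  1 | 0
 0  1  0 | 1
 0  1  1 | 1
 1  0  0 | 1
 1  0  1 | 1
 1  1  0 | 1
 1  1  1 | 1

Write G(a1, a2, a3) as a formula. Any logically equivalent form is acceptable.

G(a1, a2, a3) = ¬(((¬a1 ∧ ¬a2) ∧ ¬a3) ∨ ((¬a1 ∧ ¬a2) ∧ a3))

G is 0 on only 2 rows — (0,0,0), (0,0,1). Writing each as a minterm (¬a1·¬a2·¬a3, ¬a1·¬a2·a3) and OR-ing them characterizes exactly where G=0, so G is the negation of that disjunction.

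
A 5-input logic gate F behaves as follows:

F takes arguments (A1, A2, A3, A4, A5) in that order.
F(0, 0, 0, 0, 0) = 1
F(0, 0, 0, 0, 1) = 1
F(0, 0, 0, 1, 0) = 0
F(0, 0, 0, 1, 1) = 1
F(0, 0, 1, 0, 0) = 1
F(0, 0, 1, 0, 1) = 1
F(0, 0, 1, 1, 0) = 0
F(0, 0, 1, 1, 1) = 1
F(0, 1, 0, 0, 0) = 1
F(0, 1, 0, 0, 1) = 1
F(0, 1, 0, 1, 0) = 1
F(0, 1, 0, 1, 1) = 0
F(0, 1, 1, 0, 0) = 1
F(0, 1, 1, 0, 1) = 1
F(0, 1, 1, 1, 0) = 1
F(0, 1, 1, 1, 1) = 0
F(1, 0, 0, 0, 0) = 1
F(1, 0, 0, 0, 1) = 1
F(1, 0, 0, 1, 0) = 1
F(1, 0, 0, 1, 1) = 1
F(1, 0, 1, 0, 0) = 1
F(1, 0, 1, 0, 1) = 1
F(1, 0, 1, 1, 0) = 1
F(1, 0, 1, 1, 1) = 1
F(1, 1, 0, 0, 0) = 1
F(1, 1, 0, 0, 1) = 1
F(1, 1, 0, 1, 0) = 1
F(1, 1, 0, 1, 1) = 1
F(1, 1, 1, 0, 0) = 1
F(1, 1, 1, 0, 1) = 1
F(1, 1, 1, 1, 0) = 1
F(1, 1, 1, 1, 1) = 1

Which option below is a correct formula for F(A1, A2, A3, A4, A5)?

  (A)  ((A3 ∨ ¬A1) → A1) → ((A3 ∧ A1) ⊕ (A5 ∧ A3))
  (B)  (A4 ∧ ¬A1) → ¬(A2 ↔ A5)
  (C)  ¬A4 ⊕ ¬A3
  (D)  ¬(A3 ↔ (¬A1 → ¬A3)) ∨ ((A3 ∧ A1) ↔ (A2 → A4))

B

(A) disagrees with F on (0,0,0,1,0) (formula → 1, table → 0); rule it out.
(C) disagrees with F on (0,0,0,0,0) (formula → 0, table → 1); rule it out.
(D) disagrees with F on (0,0,0,1,0) (formula → 1, table → 0); rule it out.
(B) is the remaining candidate, and it agrees with F on all 32 inputs.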